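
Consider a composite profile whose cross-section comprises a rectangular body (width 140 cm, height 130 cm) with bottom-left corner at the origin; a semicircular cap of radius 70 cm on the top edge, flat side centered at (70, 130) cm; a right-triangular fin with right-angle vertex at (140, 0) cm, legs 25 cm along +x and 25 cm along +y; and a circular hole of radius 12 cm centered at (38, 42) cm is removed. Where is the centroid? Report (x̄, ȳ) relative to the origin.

rectangular body: A = 140 × 130 = 18200.00, centroid at (70.00, 65.00).
semicircular top: A = ½π·70² = 7696.90, centroid at (70.00, 159.71).
triangular fin: A = ½·25·25 = 312.50, centroid at (148.33, 8.33).
hole: A = −π·12² = -452.39, centroid at (38.00, 42.00).
ΣA = 25757.01 cm², ΣAx̄ = 1841946.51 cm³, ΣAȳ = 2395867.74 cm³.
x̄ = 1841946.51/25757.01 = 71.51 cm; ȳ = 2395867.74/25757.01 = 93.02 cm.

x̄ = 71.51 cm, ȳ = 93.02 cm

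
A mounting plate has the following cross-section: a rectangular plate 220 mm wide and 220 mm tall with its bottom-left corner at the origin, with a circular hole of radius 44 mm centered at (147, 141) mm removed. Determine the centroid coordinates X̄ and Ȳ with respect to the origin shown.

plate: A = 220 × 220 = 48400.00, centroid at (110.00, 110.00).
hole: A = −π·44² = -6082.12, centroid at (147.00, 141.00).
ΣA = 42317.88 mm², ΣAX̄ = 4429927.86 mm³, ΣAȲ = 4466420.60 mm³.
X̄ = 4429927.86/42317.88 = 104.68 mm; Ȳ = 4466420.60/42317.88 = 105.54 mm.

X̄ = 104.68 mm, Ȳ = 105.54 mm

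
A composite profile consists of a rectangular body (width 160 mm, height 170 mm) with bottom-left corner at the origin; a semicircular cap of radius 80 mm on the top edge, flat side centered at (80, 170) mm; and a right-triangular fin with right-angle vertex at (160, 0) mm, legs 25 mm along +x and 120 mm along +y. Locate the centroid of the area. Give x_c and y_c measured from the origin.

x_c = 83.42 mm, y_c = 114.12 mm

rectangular body: A = 160 × 170 = 27200.00, centroid at (80.00, 85.00).
semicircular top: A = ½π·80² = 10053.10, centroid at (80.00, 203.95).
triangular fin: A = ½·25·120 = 1500.00, centroid at (168.33, 40.00).
ΣA = 38753.10 mm², ΣAx_c = 3232747.72 mm³, ΣAy_c = 4422359.74 mm³.
x_c = 3232747.72/38753.10 = 83.42 mm; y_c = 4422359.74/38753.10 = 114.12 mm.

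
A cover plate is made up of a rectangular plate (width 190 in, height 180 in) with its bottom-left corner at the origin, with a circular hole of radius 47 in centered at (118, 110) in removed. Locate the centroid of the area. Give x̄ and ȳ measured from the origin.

plate: A = 190 × 180 = 34200.00, centroid at (95.00, 90.00).
hole: A = −π·47² = -6939.78, centroid at (118.00, 110.00).
ΣA = 27260.22 in²
ΣAx̄ = (34200.00)(95.00) + (-6939.78)(118.00) = 2430106.18 in³
ΣAȳ = (34200.00)(90.00) + (-6939.78)(110.00) = 2314624.40 in³
x̄ = 2430106.18 / 27260.22 = 89.14 in
ȳ = 2314624.40 / 27260.22 = 84.91 in

x̄ = 89.14 in, ȳ = 84.91 in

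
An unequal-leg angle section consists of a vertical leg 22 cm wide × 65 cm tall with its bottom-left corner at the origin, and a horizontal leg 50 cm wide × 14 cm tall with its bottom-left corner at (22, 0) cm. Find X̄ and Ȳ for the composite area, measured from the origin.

X̄ = 22.83 cm, Ȳ = 24.12 cm

vertical leg: A = 22 × 65 = 1430.00, centroid at (11.00, 32.50).
horizontal leg: A = 50 × 14 = 700.00, centroid at (47.00, 7.00).
ΣA = 2130.00 cm², ΣAX̄ = 48630.00 cm³, ΣAȲ = 51375.00 cm³.
X̄ = 48630.00/2130.00 = 22.83 cm; Ȳ = 51375.00/2130.00 = 24.12 cm.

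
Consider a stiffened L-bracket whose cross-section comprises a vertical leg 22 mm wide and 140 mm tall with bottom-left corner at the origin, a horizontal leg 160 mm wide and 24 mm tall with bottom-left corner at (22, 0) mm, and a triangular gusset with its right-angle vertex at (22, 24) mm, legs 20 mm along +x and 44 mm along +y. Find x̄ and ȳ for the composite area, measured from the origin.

x̄ = 59.53 mm, ȳ = 37.87 mm

vertical leg: A = 22 × 140 = 3080.00, centroid at (11.00, 70.00).
horizontal leg: A = 160 × 24 = 3840.00, centroid at (102.00, 12.00).
gusset: A = ½·20·44 = 440.00, centroid at (28.67, 38.67).
ΣA = 7360.00 mm²
ΣAx̄ = (3080.00)(11.00) + (3840.00)(102.00) + (440.00)(28.67) = 438173.33 mm³
ΣAȳ = (3080.00)(70.00) + (3840.00)(12.00) + (440.00)(38.67) = 278693.33 mm³
x̄ = 438173.33 / 7360.00 = 59.53 mm
ȳ = 278693.33 / 7360.00 = 37.87 mm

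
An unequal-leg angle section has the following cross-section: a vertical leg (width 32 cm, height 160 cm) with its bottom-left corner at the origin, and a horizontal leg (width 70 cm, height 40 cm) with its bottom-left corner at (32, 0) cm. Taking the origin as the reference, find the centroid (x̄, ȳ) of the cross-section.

x̄ = 34.03 cm, ȳ = 58.79 cm

vertical leg: A = 32 × 160 = 5120.00, centroid at (16.00, 80.00).
horizontal leg: A = 70 × 40 = 2800.00, centroid at (67.00, 20.00).
ΣA = 7920.00 cm², ΣAx̄ = 269520.00 cm³, ΣAȳ = 465600.00 cm³.
x̄ = 269520.00/7920.00 = 34.03 cm; ȳ = 465600.00/7920.00 = 58.79 cm.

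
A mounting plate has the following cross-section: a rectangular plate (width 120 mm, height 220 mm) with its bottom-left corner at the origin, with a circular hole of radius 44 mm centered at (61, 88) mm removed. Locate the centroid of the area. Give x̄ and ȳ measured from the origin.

x̄ = 59.70 mm, ȳ = 116.59 mm

Part | A | x̄ᵢ | ȳᵢ | A·x̄ᵢ | A·ȳᵢ
plate | 26400.00 | 60.00 | 110.00 | 1584000.00 | 2904000.00
hole | -6082.12 | 61.00 | 88.00 | -371009.53 | -535226.86
Σ | 20317.88 |  |  | 1212990.47 | 2368773.14
x̄ = 1212990.47 / 20317.88 = 59.70 mm
ȳ = 2368773.14 / 20317.88 = 116.59 mm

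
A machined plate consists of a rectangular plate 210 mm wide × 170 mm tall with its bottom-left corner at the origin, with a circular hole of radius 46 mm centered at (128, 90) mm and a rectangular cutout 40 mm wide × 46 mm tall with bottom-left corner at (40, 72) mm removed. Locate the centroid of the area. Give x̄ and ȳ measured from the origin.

x̄ = 102.42 mm, ȳ = 83.10 mm

plate: A = 210 × 170 = 35700.00, centroid at (105.00, 85.00).
hole 1: A = −π·46² = -6647.61, centroid at (128.00, 90.00).
hole 2: A = −(40 × 46) = -1840.00, centroid at (60.00, 95.00).
ΣA = 27212.39 mm²
ΣAx̄ = (35700.00)(105.00) + (-6647.61)(128.00) + (-1840.00)(60.00) = 2787205.91 mm³
ΣAȳ = (35700.00)(85.00) + (-6647.61)(90.00) + (-1840.00)(95.00) = 2261415.10 mm³
x̄ = 2787205.91 / 27212.39 = 102.42 mm
ȳ = 2261415.10 / 27212.39 = 83.10 mm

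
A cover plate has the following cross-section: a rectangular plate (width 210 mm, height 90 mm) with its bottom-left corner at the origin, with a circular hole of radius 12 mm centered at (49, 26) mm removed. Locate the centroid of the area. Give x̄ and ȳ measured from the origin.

x̄ = 106.37 mm, ȳ = 45.47 mm

plate: A = 210 × 90 = 18900.00, centroid at (105.00, 45.00).
hole: A = −π·12² = -452.39, centroid at (49.00, 26.00).
ΣA = 18447.61 mm²
ΣAx̄ = (18900.00)(105.00) + (-452.39)(49.00) = 1962332.92 mm³
ΣAȳ = (18900.00)(45.00) + (-452.39)(26.00) = 838737.88 mm³
x̄ = 1962332.92 / 18447.61 = 106.37 mm
ȳ = 838737.88 / 18447.61 = 45.47 mm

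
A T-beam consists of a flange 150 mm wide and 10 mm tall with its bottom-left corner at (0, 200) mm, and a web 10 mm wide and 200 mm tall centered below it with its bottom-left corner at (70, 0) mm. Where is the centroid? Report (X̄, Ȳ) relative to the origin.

X̄ = 75.00 mm, Ȳ = 145.00 mm

Part | A | x̄ᵢ | ȳᵢ | A·x̄ᵢ | A·ȳᵢ
web | 2000.00 | 75.00 | 100.00 | 150000.00 | 200000.00
flange | 1500.00 | 75.00 | 205.00 | 112500.00 | 307500.00
Σ | 3500.00 |  |  | 262500.00 | 507500.00
X̄ = 262500.00 / 3500.00 = 75.00 mm
Ȳ = 507500.00 / 3500.00 = 145.00 mm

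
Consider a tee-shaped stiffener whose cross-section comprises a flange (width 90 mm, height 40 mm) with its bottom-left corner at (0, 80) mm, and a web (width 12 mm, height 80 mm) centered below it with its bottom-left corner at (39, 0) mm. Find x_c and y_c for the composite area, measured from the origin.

Part | A | x̄ᵢ | ȳᵢ | A·x̄ᵢ | A·ȳᵢ
web | 960.00 | 45.00 | 40.00 | 43200.00 | 38400.00
flange | 3600.00 | 45.00 | 100.00 | 162000.00 | 360000.00
Σ | 4560.00 |  |  | 205200.00 | 398400.00
x_c = 205200.00 / 4560.00 = 45.00 mm
y_c = 398400.00 / 4560.00 = 87.37 mm

x_c = 45.00 mm, y_c = 87.37 mm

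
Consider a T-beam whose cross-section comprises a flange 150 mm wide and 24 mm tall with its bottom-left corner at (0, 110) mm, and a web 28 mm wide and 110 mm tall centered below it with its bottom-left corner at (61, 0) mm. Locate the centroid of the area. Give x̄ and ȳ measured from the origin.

x̄ = 75.00 mm, ȳ = 91.11 mm

web: A = 28 × 110 = 3080.00, centroid at (75.00, 55.00).
flange: A = 150 × 24 = 3600.00, centroid at (75.00, 122.00).
ΣA = 6680.00 mm², ΣAx̄ = 501000.00 mm³, ΣAȳ = 608600.00 mm³.
x̄ = 501000.00/6680.00 = 75.00 mm; ȳ = 608600.00/6680.00 = 91.11 mm.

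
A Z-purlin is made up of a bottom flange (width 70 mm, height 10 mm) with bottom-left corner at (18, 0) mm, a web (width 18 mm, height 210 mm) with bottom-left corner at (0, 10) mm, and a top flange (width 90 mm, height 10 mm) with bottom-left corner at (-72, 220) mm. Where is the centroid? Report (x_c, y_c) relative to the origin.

bottom flange: A = 70 × 10 = 700.00, centroid at (53.00, 5.00).
web: A = 18 × 210 = 3780.00, centroid at (9.00, 115.00).
top flange: A = 90 × 10 = 900.00, centroid at (-27.00, 225.00).
ΣA = 5380.00 mm², ΣAx_c = 46820.00 mm³, ΣAy_c = 640700.00 mm³.
x_c = 46820.00/5380.00 = 8.70 mm; y_c = 640700.00/5380.00 = 119.09 mm.

x_c = 8.70 mm, y_c = 119.09 mm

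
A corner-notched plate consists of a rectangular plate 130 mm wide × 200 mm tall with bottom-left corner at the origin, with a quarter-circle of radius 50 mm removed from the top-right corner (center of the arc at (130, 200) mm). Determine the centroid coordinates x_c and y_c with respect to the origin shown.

plate: A = 130 × 200 = 26000.00, centroid at (65.00, 100.00).
removed quarter-circle: A = −¼π·50² = -1963.50, centroid at (108.78, 178.78).
ΣA = 24036.50 mm²
ΣAx_c = (26000.00)(65.00) + (-1963.50)(108.78) = 1476412.26 mm³
ΣAy_c = (26000.00)(100.00) + (-1963.50)(178.78) = 2248967.58 mm³
x_c = 1476412.26 / 24036.50 = 61.42 mm
y_c = 2248967.58 / 24036.50 = 93.56 mm

x_c = 61.42 mm, y_c = 93.56 mm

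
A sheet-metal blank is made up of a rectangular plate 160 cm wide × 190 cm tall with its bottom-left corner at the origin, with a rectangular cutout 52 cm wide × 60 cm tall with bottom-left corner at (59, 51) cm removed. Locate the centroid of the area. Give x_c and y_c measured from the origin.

plate: A = 160 × 190 = 30400.00, centroid at (80.00, 95.00).
hole: A = −(52 × 60) = -3120.00, centroid at (85.00, 81.00).
ΣA = 27280.00 cm²
ΣAx_c = (30400.00)(80.00) + (-3120.00)(85.00) = 2166800.00 cm³
ΣAy_c = (30400.00)(95.00) + (-3120.00)(81.00) = 2635280.00 cm³
x_c = 2166800.00 / 27280.00 = 79.43 cm
y_c = 2635280.00 / 27280.00 = 96.60 cm

x_c = 79.43 cm, y_c = 96.60 cm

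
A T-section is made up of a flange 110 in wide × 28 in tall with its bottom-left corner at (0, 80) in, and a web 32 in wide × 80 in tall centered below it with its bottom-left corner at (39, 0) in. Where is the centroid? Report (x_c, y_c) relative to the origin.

web: A = 32 × 80 = 2560.00, centroid at (55.00, 40.00).
flange: A = 110 × 28 = 3080.00, centroid at (55.00, 94.00).
ΣA = 5640.00 in²
ΣAx_c = (2560.00)(55.00) + (3080.00)(55.00) = 310200.00 in³
ΣAy_c = (2560.00)(40.00) + (3080.00)(94.00) = 391920.00 in³
x_c = 310200.00 / 5640.00 = 55.00 in
y_c = 391920.00 / 5640.00 = 69.49 in

x_c = 55.00 in, y_c = 69.49 in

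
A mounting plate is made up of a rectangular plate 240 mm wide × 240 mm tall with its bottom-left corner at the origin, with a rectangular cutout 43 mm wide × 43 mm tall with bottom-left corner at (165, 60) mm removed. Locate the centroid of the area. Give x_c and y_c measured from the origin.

plate: A = 240 × 240 = 57600.00, centroid at (120.00, 120.00).
hole: A = −(43 × 43) = -1849.00, centroid at (186.50, 81.50).
ΣA = 55751.00 mm²
ΣAx_c = (57600.00)(120.00) + (-1849.00)(186.50) = 6567161.50 mm³
ΣAy_c = (57600.00)(120.00) + (-1849.00)(81.50) = 6761306.50 mm³
x_c = 6567161.50 / 55751.00 = 117.79 mm
y_c = 6761306.50 / 55751.00 = 121.28 mm

x_c = 117.79 mm, y_c = 121.28 mm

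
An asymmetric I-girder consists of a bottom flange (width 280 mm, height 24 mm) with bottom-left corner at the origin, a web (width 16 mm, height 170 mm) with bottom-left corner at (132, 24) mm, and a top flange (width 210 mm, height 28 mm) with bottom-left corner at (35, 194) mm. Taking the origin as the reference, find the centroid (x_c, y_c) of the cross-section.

x_c = 140.00 mm, y_c = 104.45 mm

Part | A | x̄ᵢ | ȳᵢ | A·x̄ᵢ | A·ȳᵢ
bottom flange | 6720.00 | 140.00 | 12.00 | 940800.00 | 80640.00
web | 2720.00 | 140.00 | 109.00 | 380800.00 | 296480.00
top flange | 5880.00 | 140.00 | 208.00 | 823200.00 | 1223040.00
Σ | 15320.00 |  |  | 2144800.00 | 1600160.00
x_c = 2144800.00 / 15320.00 = 140.00 mm
y_c = 1600160.00 / 15320.00 = 104.45 mm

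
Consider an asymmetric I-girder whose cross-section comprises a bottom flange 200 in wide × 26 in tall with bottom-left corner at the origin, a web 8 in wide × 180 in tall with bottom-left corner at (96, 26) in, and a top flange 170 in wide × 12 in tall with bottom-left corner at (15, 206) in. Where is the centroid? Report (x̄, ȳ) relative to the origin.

x̄ = 100.00 in, ȳ = 76.86 in

Part | A | x̄ᵢ | ȳᵢ | A·x̄ᵢ | A·ȳᵢ
bottom flange | 5200.00 | 100.00 | 13.00 | 520000.00 | 67600.00
web | 1440.00 | 100.00 | 116.00 | 144000.00 | 167040.00
top flange | 2040.00 | 100.00 | 212.00 | 204000.00 | 432480.00
Σ | 8680.00 |  |  | 868000.00 | 667120.00
x̄ = 868000.00 / 8680.00 = 100.00 in
ȳ = 667120.00 / 8680.00 = 76.86 in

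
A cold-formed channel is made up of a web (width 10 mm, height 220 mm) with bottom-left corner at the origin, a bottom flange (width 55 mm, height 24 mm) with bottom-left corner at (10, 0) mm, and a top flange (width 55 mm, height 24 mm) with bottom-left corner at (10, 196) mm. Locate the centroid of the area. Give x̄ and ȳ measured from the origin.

x̄ = 22.73 mm, ȳ = 110.00 mm

web: A = 10 × 220 = 2200.00, centroid at (5.00, 110.00).
bottom flange: A = 55 × 24 = 1320.00, centroid at (37.50, 12.00).
top flange: A = 55 × 24 = 1320.00, centroid at (37.50, 208.00).
ΣA = 4840.00 mm², ΣAx̄ = 110000.00 mm³, ΣAȳ = 532400.00 mm³.
x̄ = 110000.00/4840.00 = 22.73 mm; ȳ = 532400.00/4840.00 = 110.00 mm.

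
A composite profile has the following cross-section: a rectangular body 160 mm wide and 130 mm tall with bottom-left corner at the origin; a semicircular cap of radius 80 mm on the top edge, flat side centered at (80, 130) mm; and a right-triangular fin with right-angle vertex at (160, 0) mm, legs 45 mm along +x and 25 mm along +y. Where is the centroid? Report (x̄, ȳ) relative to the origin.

x̄ = 81.70 mm, ȳ = 95.65 mm

rectangular body: A = 160 × 130 = 20800.00, centroid at (80.00, 65.00).
semicircular top: A = ½π·80² = 10053.10, centroid at (80.00, 163.95).
triangular fin: A = ½·45·25 = 562.50, centroid at (175.00, 8.33).
ΣA = 31415.60 mm²
ΣAx̄ = (20800.00)(80.00) + (10053.10)(80.00) + (562.50)(175.00) = 2566685.22 mm³
ΣAȳ = (20800.00)(65.00) + (10053.10)(163.95) + (562.50)(8.33) = 3004923.38 mm³
x̄ = 2566685.22 / 31415.60 = 81.70 mm
ȳ = 3004923.38 / 31415.60 = 95.65 mm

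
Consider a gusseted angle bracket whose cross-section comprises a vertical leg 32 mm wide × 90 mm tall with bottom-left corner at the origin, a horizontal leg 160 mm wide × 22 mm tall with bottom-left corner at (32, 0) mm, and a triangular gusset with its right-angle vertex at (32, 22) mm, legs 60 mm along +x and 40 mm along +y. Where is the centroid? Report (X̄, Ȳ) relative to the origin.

vertical leg: A = 32 × 90 = 2880.00, centroid at (16.00, 45.00).
horizontal leg: A = 160 × 22 = 3520.00, centroid at (112.00, 11.00).
gusset: A = ½·60·40 = 1200.00, centroid at (52.00, 35.33).
ΣA = 7600.00 mm², ΣAX̄ = 502720.00 mm³, ΣAȲ = 210720.00 mm³.
X̄ = 502720.00/7600.00 = 66.15 mm; Ȳ = 210720.00/7600.00 = 27.73 mm.

X̄ = 66.15 mm, Ȳ = 27.73 mm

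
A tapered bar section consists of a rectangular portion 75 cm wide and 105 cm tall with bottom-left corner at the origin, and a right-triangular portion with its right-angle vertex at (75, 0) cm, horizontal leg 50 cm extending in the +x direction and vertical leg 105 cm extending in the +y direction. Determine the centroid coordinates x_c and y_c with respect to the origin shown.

x_c = 51.04 cm, y_c = 48.12 cm

rectangular portion: A = 75 × 105 = 7875.00, centroid at (37.50, 52.50).
triangular portion: A = ½·50·105 = 2625.00, centroid at (91.67, 35.00).
ΣA = 10500.00 cm²
ΣAx_c = (7875.00)(37.50) + (2625.00)(91.67) = 535937.50 cm³
ΣAy_c = (7875.00)(52.50) + (2625.00)(35.00) = 505312.50 cm³
x_c = 535937.50 / 10500.00 = 51.04 cm
y_c = 505312.50 / 10500.00 = 48.12 cm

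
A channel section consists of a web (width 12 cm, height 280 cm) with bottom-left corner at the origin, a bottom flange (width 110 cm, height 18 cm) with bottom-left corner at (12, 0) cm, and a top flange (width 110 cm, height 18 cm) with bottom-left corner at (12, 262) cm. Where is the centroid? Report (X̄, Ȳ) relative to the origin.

web: A = 12 × 280 = 3360.00, centroid at (6.00, 140.00).
bottom flange: A = 110 × 18 = 1980.00, centroid at (67.00, 9.00).
top flange: A = 110 × 18 = 1980.00, centroid at (67.00, 271.00).
ΣA = 7320.00 cm², ΣAX̄ = 285480.00 cm³, ΣAȲ = 1024800.00 cm³.
X̄ = 285480.00/7320.00 = 39.00 cm; Ȳ = 1024800.00/7320.00 = 140.00 cm.

X̄ = 39.00 cm, Ȳ = 140.00 cm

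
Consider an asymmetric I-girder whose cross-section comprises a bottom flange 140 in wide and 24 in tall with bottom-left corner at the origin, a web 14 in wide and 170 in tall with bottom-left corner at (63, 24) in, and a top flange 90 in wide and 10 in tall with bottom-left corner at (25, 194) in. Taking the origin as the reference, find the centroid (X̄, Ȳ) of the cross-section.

X̄ = 70.00 in, Ȳ = 72.11 in

Part | A | x̄ᵢ | ȳᵢ | A·x̄ᵢ | A·ȳᵢ
bottom flange | 3360.00 | 70.00 | 12.00 | 235200.00 | 40320.00
web | 2380.00 | 70.00 | 109.00 | 166600.00 | 259420.00
top flange | 900.00 | 70.00 | 199.00 | 63000.00 | 179100.00
Σ | 6640.00 |  |  | 464800.00 | 478840.00
X̄ = 464800.00 / 6640.00 = 70.00 in
Ȳ = 478840.00 / 6640.00 = 72.11 in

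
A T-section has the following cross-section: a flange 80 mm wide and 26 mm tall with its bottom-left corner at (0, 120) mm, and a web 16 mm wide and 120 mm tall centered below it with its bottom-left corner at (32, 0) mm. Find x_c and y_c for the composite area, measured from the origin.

x_c = 40.00 mm, y_c = 97.96 mm

web: A = 16 × 120 = 1920.00, centroid at (40.00, 60.00).
flange: A = 80 × 26 = 2080.00, centroid at (40.00, 133.00).
ΣA = 4000.00 mm², ΣAx_c = 160000.00 mm³, ΣAy_c = 391840.00 mm³.
x_c = 160000.00/4000.00 = 40.00 mm; y_c = 391840.00/4000.00 = 97.96 mm.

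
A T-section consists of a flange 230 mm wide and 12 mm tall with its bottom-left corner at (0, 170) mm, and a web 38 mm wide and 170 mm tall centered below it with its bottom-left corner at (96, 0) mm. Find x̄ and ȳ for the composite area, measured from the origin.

x̄ = 115.00 mm, ȳ = 112.24 mm

Part | A | x̄ᵢ | ȳᵢ | A·x̄ᵢ | A·ȳᵢ
web | 6460.00 | 115.00 | 85.00 | 742900.00 | 549100.00
flange | 2760.00 | 115.00 | 176.00 | 317400.00 | 485760.00
Σ | 9220.00 |  |  | 1060300.00 | 1034860.00
x̄ = 1060300.00 / 9220.00 = 115.00 mm
ȳ = 1034860.00 / 9220.00 = 112.24 mm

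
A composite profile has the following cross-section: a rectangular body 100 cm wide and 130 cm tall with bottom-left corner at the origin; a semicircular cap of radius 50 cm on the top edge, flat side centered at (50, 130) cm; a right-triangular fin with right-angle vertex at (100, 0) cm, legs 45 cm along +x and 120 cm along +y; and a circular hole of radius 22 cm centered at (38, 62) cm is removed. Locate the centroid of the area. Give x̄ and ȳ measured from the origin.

x̄ = 60.70 cm, ȳ = 80.22 cm

rectangular body: A = 100 × 130 = 13000.00, centroid at (50.00, 65.00).
semicircular top: A = ½π·50² = 3926.99, centroid at (50.00, 151.22).
triangular fin: A = ½·45·120 = 2700.00, centroid at (115.00, 40.00).
hole: A = −π·22² = -1520.53, centroid at (38.00, 62.00).
ΣA = 18106.46 cm², ΣAx̄ = 1099069.37 cm³, ΣAȳ = 1452569.23 cm³.
x̄ = 1099069.37/18106.46 = 60.70 cm; ȳ = 1452569.23/18106.46 = 80.22 cm.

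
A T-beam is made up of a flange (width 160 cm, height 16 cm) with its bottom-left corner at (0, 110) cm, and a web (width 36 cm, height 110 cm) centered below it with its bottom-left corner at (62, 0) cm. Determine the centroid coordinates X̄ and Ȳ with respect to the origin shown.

X̄ = 80.00 cm, Ȳ = 79.74 cm

web: A = 36 × 110 = 3960.00, centroid at (80.00, 55.00).
flange: A = 160 × 16 = 2560.00, centroid at (80.00, 118.00).
ΣA = 6520.00 cm²
ΣAX̄ = (3960.00)(80.00) + (2560.00)(80.00) = 521600.00 cm³
ΣAȲ = (3960.00)(55.00) + (2560.00)(118.00) = 519880.00 cm³
X̄ = 521600.00 / 6520.00 = 80.00 cm
Ȳ = 519880.00 / 6520.00 = 79.74 cm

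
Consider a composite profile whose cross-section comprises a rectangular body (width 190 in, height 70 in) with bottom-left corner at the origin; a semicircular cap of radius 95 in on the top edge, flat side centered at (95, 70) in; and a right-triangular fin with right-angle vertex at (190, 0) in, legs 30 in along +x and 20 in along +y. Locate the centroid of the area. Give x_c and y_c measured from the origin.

rectangular body: A = 190 × 70 = 13300.00, centroid at (95.00, 35.00).
semicircular top: A = ½π·95² = 14176.44, centroid at (95.00, 110.32).
triangular fin: A = ½·30·20 = 300.00, centroid at (200.00, 6.67).
ΣA = 27776.44 in²
ΣAx_c = (13300.00)(95.00) + (14176.44)(95.00) + (300.00)(200.00) = 2670261.50 in³
ΣAy_c = (13300.00)(35.00) + (14176.44)(110.32) + (300.00)(6.67) = 2031433.91 in³
x_c = 2670261.50 / 27776.44 = 96.13 in
y_c = 2031433.91 / 27776.44 = 73.14 in

x_c = 96.13 in, y_c = 73.14 in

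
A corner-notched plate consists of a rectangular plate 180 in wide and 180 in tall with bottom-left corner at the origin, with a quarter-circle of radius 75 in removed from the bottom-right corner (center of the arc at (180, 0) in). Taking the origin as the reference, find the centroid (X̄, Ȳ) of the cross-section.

X̄ = 80.82 in, Ȳ = 99.18 in

plate: A = 180 × 180 = 32400.00, centroid at (90.00, 90.00).
removed quarter-circle: A = −¼π·75² = -4417.86, centroid at (148.17, 31.83).
ΣA = 27982.14 in², ΣAX̄ = 2261409.36 in³, ΣAȲ = 2775375.00 in³.
X̄ = 2261409.36/27982.14 = 80.82 in; Ȳ = 2775375.00/27982.14 = 99.18 in.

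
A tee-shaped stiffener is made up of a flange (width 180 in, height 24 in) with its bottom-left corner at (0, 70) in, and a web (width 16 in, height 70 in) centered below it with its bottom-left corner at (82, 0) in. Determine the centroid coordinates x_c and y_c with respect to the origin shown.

x_c = 90.00 in, y_c = 72.32 in

web: A = 16 × 70 = 1120.00, centroid at (90.00, 35.00).
flange: A = 180 × 24 = 4320.00, centroid at (90.00, 82.00).
ΣA = 5440.00 in², ΣAx_c = 489600.00 in³, ΣAy_c = 393440.00 in³.
x_c = 489600.00/5440.00 = 90.00 in; y_c = 393440.00/5440.00 = 72.32 in.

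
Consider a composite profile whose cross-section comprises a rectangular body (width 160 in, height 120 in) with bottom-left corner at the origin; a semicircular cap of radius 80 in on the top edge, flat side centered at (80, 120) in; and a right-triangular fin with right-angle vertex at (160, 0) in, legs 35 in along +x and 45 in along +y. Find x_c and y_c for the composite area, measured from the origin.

rectangular body: A = 160 × 120 = 19200.00, centroid at (80.00, 60.00).
semicircular top: A = ½π·80² = 10053.10, centroid at (80.00, 153.95).
triangular fin: A = ½·35·45 = 787.50, centroid at (171.67, 15.00).
ΣA = 30040.60 in², ΣAx_c = 2475435.22 in³, ΣAy_c = 2711517.41 in³.
x_c = 2475435.22/30040.60 = 82.40 in; y_c = 2711517.41/30040.60 = 90.26 in.

x_c = 82.40 in, y_c = 90.26 in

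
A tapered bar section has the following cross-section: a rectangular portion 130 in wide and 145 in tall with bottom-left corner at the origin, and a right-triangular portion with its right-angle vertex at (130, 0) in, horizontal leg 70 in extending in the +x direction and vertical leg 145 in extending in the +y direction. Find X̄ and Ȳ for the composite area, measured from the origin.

X̄ = 83.74 in, Ȳ = 67.37 in

rectangular portion: A = 130 × 145 = 18850.00, centroid at (65.00, 72.50).
triangular portion: A = ½·70·145 = 5075.00, centroid at (153.33, 48.33).
ΣA = 23925.00 in², ΣAX̄ = 2003416.67 in³, ΣAȲ = 1611916.67 in³.
X̄ = 2003416.67/23925.00 = 83.74 in; Ȳ = 1611916.67/23925.00 = 67.37 in.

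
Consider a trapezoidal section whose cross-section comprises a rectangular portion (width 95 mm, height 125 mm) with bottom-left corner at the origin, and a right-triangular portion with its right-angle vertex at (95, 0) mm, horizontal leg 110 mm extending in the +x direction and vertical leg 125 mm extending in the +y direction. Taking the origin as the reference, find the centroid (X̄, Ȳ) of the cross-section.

Part | A | x̄ᵢ | ȳᵢ | A·x̄ᵢ | A·ȳᵢ
rectangular portion | 11875.00 | 47.50 | 62.50 | 564062.50 | 742187.50
triangular portion | 6875.00 | 131.67 | 41.67 | 905208.33 | 286458.33
Σ | 18750.00 |  |  | 1469270.83 | 1028645.83
X̄ = 1469270.83 / 18750.00 = 78.36 mm
Ȳ = 1028645.83 / 18750.00 = 54.86 mm

X̄ = 78.36 mm, Ȳ = 54.86 mm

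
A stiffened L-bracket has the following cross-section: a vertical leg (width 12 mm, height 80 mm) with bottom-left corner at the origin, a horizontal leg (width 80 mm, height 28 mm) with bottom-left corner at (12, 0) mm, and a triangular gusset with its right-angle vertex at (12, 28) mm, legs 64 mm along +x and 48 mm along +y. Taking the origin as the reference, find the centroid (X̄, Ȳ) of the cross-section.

X̄ = 36.62 mm, Ȳ = 29.00 mm

vertical leg: A = 12 × 80 = 960.00, centroid at (6.00, 40.00).
horizontal leg: A = 80 × 28 = 2240.00, centroid at (52.00, 14.00).
gusset: A = ½·64·48 = 1536.00, centroid at (33.33, 44.00).
ΣA = 4736.00 mm²
ΣAX̄ = (960.00)(6.00) + (2240.00)(52.00) + (1536.00)(33.33) = 173440.00 mm³
ΣAȲ = (960.00)(40.00) + (2240.00)(14.00) + (1536.00)(44.00) = 137344.00 mm³
X̄ = 173440.00 / 4736.00 = 36.62 mm
Ȳ = 137344.00 / 4736.00 = 29.00 mm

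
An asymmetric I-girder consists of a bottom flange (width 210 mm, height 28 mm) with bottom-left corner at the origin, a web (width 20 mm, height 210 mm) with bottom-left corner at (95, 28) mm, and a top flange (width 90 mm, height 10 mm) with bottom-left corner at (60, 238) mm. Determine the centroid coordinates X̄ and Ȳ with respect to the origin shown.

X̄ = 105.00 mm, Ȳ = 78.29 mm

bottom flange: A = 210 × 28 = 5880.00, centroid at (105.00, 14.00).
web: A = 20 × 210 = 4200.00, centroid at (105.00, 133.00).
top flange: A = 90 × 10 = 900.00, centroid at (105.00, 243.00).
ΣA = 10980.00 mm²
ΣAX̄ = (5880.00)(105.00) + (4200.00)(105.00) + (900.00)(105.00) = 1152900.00 mm³
ΣAȲ = (5880.00)(14.00) + (4200.00)(133.00) + (900.00)(243.00) = 859620.00 mm³
X̄ = 1152900.00 / 10980.00 = 105.00 mm
Ȳ = 859620.00 / 10980.00 = 78.29 mm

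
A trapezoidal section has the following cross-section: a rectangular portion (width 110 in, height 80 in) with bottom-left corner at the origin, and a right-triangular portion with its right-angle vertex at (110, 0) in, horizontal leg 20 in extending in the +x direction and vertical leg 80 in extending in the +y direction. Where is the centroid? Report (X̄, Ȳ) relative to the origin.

Part | A | x̄ᵢ | ȳᵢ | A·x̄ᵢ | A·ȳᵢ
rectangular portion | 8800.00 | 55.00 | 40.00 | 484000.00 | 352000.00
triangular portion | 800.00 | 116.67 | 26.67 | 93333.33 | 21333.33
Σ | 9600.00 |  |  | 577333.33 | 373333.33
X̄ = 577333.33 / 9600.00 = 60.14 in
Ȳ = 373333.33 / 9600.00 = 38.89 in

X̄ = 60.14 in, Ȳ = 38.89 in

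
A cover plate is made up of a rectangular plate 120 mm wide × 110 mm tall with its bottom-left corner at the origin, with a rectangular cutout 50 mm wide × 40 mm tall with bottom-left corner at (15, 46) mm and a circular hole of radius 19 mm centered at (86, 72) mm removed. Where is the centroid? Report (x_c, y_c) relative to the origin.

plate: A = 120 × 110 = 13200.00, centroid at (60.00, 55.00).
hole 1: A = −(50 × 40) = -2000.00, centroid at (40.00, 66.00).
hole 2: A = −π·19² = -1134.11, centroid at (86.00, 72.00).
ΣA = 10065.89 mm²
ΣAx_c = (13200.00)(60.00) + (-2000.00)(40.00) + (-1134.11)(86.00) = 614466.11 mm³
ΣAy_c = (13200.00)(55.00) + (-2000.00)(66.00) + (-1134.11)(72.00) = 512343.72 mm³
x_c = 614466.11 / 10065.89 = 61.04 mm
y_c = 512343.72 / 10065.89 = 50.90 mm

x_c = 61.04 mm, y_c = 50.90 mm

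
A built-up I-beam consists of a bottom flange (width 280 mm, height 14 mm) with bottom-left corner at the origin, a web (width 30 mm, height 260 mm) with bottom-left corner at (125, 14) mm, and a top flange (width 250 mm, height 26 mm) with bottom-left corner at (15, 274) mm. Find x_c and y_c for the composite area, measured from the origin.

x_c = 140.00 mm, y_c = 165.54 mm

bottom flange: A = 280 × 14 = 3920.00, centroid at (140.00, 7.00).
web: A = 30 × 260 = 7800.00, centroid at (140.00, 144.00).
top flange: A = 250 × 26 = 6500.00, centroid at (140.00, 287.00).
ΣA = 18220.00 mm², ΣAx_c = 2550800.00 mm³, ΣAy_c = 3016140.00 mm³.
x_c = 2550800.00/18220.00 = 140.00 mm; y_c = 3016140.00/18220.00 = 165.54 mm.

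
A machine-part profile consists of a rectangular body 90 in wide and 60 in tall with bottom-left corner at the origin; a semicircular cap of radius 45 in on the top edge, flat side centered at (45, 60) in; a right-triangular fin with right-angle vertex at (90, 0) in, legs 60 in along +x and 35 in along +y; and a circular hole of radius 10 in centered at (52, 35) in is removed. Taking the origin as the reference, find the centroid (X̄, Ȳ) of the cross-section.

X̄ = 52.09 in, Ȳ = 44.53 in

rectangular body: A = 90 × 60 = 5400.00, centroid at (45.00, 30.00).
semicircular top: A = ½π·45² = 3180.86, centroid at (45.00, 79.10).
triangular fin: A = ½·60·35 = 1050.00, centroid at (110.00, 11.67).
hole: A = −π·10² = -314.16, centroid at (52.00, 35.00).
ΣA = 9316.70 in²
ΣAX̄ = (5400.00)(45.00) + (3180.86)(45.00) + (1050.00)(110.00) + (-314.16)(52.00) = 485302.53 in³
ΣAȲ = (5400.00)(30.00) + (3180.86)(79.10) + (1050.00)(11.67) + (-314.16)(35.00) = 414856.18 in³
X̄ = 485302.53 / 9316.70 = 52.09 in
Ȳ = 414856.18 / 9316.70 = 44.53 in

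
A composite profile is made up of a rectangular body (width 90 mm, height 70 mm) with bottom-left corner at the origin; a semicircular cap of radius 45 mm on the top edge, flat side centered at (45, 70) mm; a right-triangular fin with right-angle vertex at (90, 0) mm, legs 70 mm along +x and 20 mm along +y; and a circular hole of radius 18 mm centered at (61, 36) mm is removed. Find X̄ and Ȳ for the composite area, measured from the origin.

Part | A | x̄ᵢ | ȳᵢ | A·x̄ᵢ | A·ȳᵢ
rectangular body | 6300.00 | 45.00 | 35.00 | 283500.00 | 220500.00
semicircular top | 3180.86 | 45.00 | 89.10 | 143138.82 | 283410.38
triangular fin | 700.00 | 113.33 | 6.67 | 79333.33 | 4666.67
hole | -1017.88 | 61.00 | 36.00 | -62090.44 | -36643.54
Σ | 9162.99 |  |  | 443881.71 | 471933.51
X̄ = 443881.71 / 9162.99 = 48.44 mm
Ȳ = 471933.51 / 9162.99 = 51.50 mm

X̄ = 48.44 mm, Ȳ = 51.50 mm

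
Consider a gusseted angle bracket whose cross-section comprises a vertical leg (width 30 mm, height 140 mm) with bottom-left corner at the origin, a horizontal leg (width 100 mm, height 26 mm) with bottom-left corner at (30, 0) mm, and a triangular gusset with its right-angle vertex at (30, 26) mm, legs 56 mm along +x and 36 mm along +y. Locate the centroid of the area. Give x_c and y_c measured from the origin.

Part | A | x̄ᵢ | ȳᵢ | A·x̄ᵢ | A·ȳᵢ
vertical leg | 4200.00 | 15.00 | 70.00 | 63000.00 | 294000.00
horizontal leg | 2600.00 | 80.00 | 13.00 | 208000.00 | 33800.00
gusset | 1008.00 | 48.67 | 38.00 | 49056.00 | 38304.00
Σ | 7808.00 |  |  | 320056.00 | 366104.00
x_c = 320056.00 / 7808.00 = 40.99 mm
y_c = 366104.00 / 7808.00 = 46.89 mm

x_c = 40.99 mm, y_c = 46.89 mm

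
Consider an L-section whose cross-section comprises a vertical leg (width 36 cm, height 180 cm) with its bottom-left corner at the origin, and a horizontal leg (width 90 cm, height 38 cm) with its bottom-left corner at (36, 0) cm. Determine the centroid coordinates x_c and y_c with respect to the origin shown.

Part | A | x̄ᵢ | ȳᵢ | A·x̄ᵢ | A·ȳᵢ
vertical leg | 6480.00 | 18.00 | 90.00 | 116640.00 | 583200.00
horizontal leg | 3420.00 | 81.00 | 19.00 | 277020.00 | 64980.00
Σ | 9900.00 |  |  | 393660.00 | 648180.00
x_c = 393660.00 / 9900.00 = 39.76 cm
y_c = 648180.00 / 9900.00 = 65.47 cm

x_c = 39.76 cm, y_c = 65.47 cm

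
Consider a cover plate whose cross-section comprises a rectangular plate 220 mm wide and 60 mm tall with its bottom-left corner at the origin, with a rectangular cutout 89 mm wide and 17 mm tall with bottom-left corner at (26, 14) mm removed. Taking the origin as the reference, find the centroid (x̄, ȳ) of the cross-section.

plate: A = 220 × 60 = 13200.00, centroid at (110.00, 30.00).
hole: A = −(89 × 17) = -1513.00, centroid at (70.50, 22.50).
ΣA = 11687.00 mm², ΣAx̄ = 1345333.50 mm³, ΣAȳ = 361957.50 mm³.
x̄ = 1345333.50/11687.00 = 115.11 mm; ȳ = 361957.50/11687.00 = 30.97 mm.

x̄ = 115.11 mm, ȳ = 30.97 mm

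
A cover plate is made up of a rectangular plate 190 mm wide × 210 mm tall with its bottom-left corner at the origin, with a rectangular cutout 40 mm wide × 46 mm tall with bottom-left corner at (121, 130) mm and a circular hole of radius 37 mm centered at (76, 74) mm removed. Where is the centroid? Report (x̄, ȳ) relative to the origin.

x̄ = 94.91 mm, ȳ = 106.33 mm

plate: A = 190 × 210 = 39900.00, centroid at (95.00, 105.00).
hole 1: A = −(40 × 46) = -1840.00, centroid at (141.00, 153.00).
hole 2: A = −π·37² = -4300.84, centroid at (76.00, 74.00).
ΣA = 33759.16 mm², ΣAx̄ = 3204196.13 mm³, ΣAȳ = 3589717.81 mm³.
x̄ = 3204196.13/33759.16 = 94.91 mm; ȳ = 3589717.81/33759.16 = 106.33 mm.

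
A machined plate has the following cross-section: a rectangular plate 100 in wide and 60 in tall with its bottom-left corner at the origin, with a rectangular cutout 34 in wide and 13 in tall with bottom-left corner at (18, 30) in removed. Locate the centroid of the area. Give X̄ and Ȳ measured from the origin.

plate: A = 100 × 60 = 6000.00, centroid at (50.00, 30.00).
hole: A = −(34 × 13) = -442.00, centroid at (35.00, 36.50).
ΣA = 5558.00 in², ΣAX̄ = 284530.00 in³, ΣAȲ = 163867.00 in³.
X̄ = 284530.00/5558.00 = 51.19 in; Ȳ = 163867.00/5558.00 = 29.48 in.

X̄ = 51.19 in, Ȳ = 29.48 in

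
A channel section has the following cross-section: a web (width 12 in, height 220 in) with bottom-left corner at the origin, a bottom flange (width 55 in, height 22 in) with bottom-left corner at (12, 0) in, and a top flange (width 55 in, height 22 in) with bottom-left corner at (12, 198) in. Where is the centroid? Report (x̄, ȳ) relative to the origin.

x̄ = 22.02 in, ȳ = 110.00 in

web: A = 12 × 220 = 2640.00, centroid at (6.00, 110.00).
bottom flange: A = 55 × 22 = 1210.00, centroid at (39.50, 11.00).
top flange: A = 55 × 22 = 1210.00, centroid at (39.50, 209.00).
ΣA = 5060.00 in², ΣAx̄ = 111430.00 in³, ΣAȳ = 556600.00 in³.
x̄ = 111430.00/5060.00 = 22.02 in; ȳ = 556600.00/5060.00 = 110.00 in.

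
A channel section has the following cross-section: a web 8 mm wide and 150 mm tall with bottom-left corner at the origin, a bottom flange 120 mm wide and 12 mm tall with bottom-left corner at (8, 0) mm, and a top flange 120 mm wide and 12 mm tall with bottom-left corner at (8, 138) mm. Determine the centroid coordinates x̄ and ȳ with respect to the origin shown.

web: A = 8 × 150 = 1200.00, centroid at (4.00, 75.00).
bottom flange: A = 120 × 12 = 1440.00, centroid at (68.00, 6.00).
top flange: A = 120 × 12 = 1440.00, centroid at (68.00, 144.00).
ΣA = 4080.00 mm²
ΣAx̄ = (1200.00)(4.00) + (1440.00)(68.00) + (1440.00)(68.00) = 200640.00 mm³
ΣAȳ = (1200.00)(75.00) + (1440.00)(6.00) + (1440.00)(144.00) = 306000.00 mm³
x̄ = 200640.00 / 4080.00 = 49.18 mm
ȳ = 306000.00 / 4080.00 = 75.00 mm

x̄ = 49.18 mm, ȳ = 75.00 mm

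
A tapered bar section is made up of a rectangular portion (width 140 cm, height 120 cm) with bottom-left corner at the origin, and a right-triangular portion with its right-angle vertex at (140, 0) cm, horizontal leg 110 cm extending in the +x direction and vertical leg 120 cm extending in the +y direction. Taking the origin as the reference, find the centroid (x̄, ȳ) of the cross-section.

rectangular portion: A = 140 × 120 = 16800.00, centroid at (70.00, 60.00).
triangular portion: A = ½·110·120 = 6600.00, centroid at (176.67, 40.00).
ΣA = 23400.00 cm², ΣAx̄ = 2342000.00 cm³, ΣAȳ = 1272000.00 cm³.
x̄ = 2342000.00/23400.00 = 100.09 cm; ȳ = 1272000.00/23400.00 = 54.36 cm.

x̄ = 100.09 cm, ȳ = 54.36 cm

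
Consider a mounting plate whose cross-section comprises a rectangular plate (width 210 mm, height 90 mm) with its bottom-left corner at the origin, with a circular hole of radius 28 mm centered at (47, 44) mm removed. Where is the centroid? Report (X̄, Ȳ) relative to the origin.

Part | A | x̄ᵢ | ȳᵢ | A·x̄ᵢ | A·ȳᵢ
plate | 18900.00 | 105.00 | 45.00 | 1984500.00 | 850500.00
hole | -2463.01 | 47.00 | 44.00 | -115761.41 | -108372.38
Σ | 16436.99 |  |  | 1868738.59 | 742127.62
X̄ = 1868738.59 / 16436.99 = 113.69 mm
Ȳ = 742127.62 / 16436.99 = 45.15 mm

X̄ = 113.69 mm, Ȳ = 45.15 mm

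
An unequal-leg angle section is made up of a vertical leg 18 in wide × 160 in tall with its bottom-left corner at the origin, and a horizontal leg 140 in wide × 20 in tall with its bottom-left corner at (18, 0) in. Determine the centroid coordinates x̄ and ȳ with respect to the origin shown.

Part | A | x̄ᵢ | ȳᵢ | A·x̄ᵢ | A·ȳᵢ
vertical leg | 2880.00 | 9.00 | 80.00 | 25920.00 | 230400.00
horizontal leg | 2800.00 | 88.00 | 10.00 | 246400.00 | 28000.00
Σ | 5680.00 |  |  | 272320.00 | 258400.00
x̄ = 272320.00 / 5680.00 = 47.94 in
ȳ = 258400.00 / 5680.00 = 45.49 in

x̄ = 47.94 in, ȳ = 45.49 in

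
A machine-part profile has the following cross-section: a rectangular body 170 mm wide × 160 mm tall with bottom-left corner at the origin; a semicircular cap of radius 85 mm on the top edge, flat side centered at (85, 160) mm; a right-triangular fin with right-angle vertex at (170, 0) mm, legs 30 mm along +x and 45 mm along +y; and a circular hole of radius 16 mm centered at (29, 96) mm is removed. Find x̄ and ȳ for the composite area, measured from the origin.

x̄ = 87.84 mm, ȳ = 112.81 mm

rectangular body: A = 170 × 160 = 27200.00, centroid at (85.00, 80.00).
semicircular top: A = ½π·85² = 11349.00, centroid at (85.00, 196.08).
triangular fin: A = ½·30·45 = 675.00, centroid at (180.00, 15.00).
hole: A = −π·16² = -804.25, centroid at (29.00, 96.00).
ΣA = 38419.76 mm²
ΣAx̄ = (27200.00)(85.00) + (11349.00)(85.00) + (675.00)(180.00) + (-804.25)(29.00) = 3374842.11 mm³
ΣAȳ = (27200.00)(80.00) + (11349.00)(196.08) + (675.00)(15.00) + (-804.25)(96.00) = 4334174.44 mm³
x̄ = 3374842.11 / 38419.76 = 87.84 mm
ȳ = 4334174.44 / 38419.76 = 112.81 mm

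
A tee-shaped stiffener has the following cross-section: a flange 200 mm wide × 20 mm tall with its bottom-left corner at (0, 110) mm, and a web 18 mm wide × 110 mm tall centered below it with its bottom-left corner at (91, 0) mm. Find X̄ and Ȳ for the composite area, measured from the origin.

X̄ = 100.00 mm, Ȳ = 98.48 mm

Part | A | x̄ᵢ | ȳᵢ | A·x̄ᵢ | A·ȳᵢ
web | 1980.00 | 100.00 | 55.00 | 198000.00 | 108900.00
flange | 4000.00 | 100.00 | 120.00 | 400000.00 | 480000.00
Σ | 5980.00 |  |  | 598000.00 | 588900.00
X̄ = 598000.00 / 5980.00 = 100.00 mm
Ȳ = 588900.00 / 5980.00 = 98.48 mm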